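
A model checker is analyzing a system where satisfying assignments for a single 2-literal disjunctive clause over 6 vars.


Step 1: Total=2^6=64
Step 2: Unsat when all 2 false: 2^4=16
Step 3: Sat=64-16=48

48


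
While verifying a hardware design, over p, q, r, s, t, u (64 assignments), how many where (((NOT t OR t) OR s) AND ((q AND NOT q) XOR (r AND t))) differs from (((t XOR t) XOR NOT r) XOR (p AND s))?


F1 = (((NOT t OR t) OR s) AND ((q AND NOT q) XOR (r AND t)))
F2 = (((t XOR t) XOR NOT r) XOR (p AND s))
Evaluate both on each of 64 rows (bits = p,q,r,s,t,u):
  row 0 [000000]: F1=0 F2=1 (differ) -> 1
  row 1 [000001]: F1=0 F2=1 (differ) -> 1
  row 2 [000010]: F1=0 F2=1 (differ) -> 1
  row 3 [000011]: F1=0 F2=1 (differ) -> 1
  row 4 [000100]: F1=0 F2=1 (differ) -> 1
  (every remaining row is evaluated the same way; all 64 results are listed next)
Full result column, 8 rows per line (p,q,r fixed per line; s,t,u runs 000..111 left to right):
  rows 0-7 [p,q,r=000]: 11111111  (ones: 8)
  rows 8-15 [p,q,r=001]: 00110011  (ones: 4)
  rows 16-23 [p,q,r=010]: 11111111  (ones: 8)
  rows 24-31 [p,q,r=011]: 00110011  (ones: 4)
  rows 32-39 [p,q,r=100]: 11110000  (ones: 4)
  rows 40-47 [p,q,r=101]: 00111100  (ones: 4)
  rows 48-55 [p,q,r=110]: 11110000  (ones: 4)
  rows 56-63 [p,q,r=111]: 00111100  (ones: 4)
Disagreements = 8+4+8+4+4+4+4+4 = 40

40


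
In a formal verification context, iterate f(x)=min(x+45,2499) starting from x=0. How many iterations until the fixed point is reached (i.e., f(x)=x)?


Step 1: x=0, cap=2499, increment=45
Step 2: x grows by 45 each step until capped at 2499; fixed point is x=2499
Step 3: iterations = ceil(2499/45) = 56

56


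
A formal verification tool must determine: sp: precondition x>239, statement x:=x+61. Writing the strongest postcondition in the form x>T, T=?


Formula: sp(P, x:=E) = exists old_x. (x = E[old_x/x]) AND P[old_x/x] (old_x is the value of x before the assignment; eliminate old_x by solving x = E[old_x/x] for old_x)
Step 1: Precondition P: x>239, i.e. old_x > 239
Step 2: Assignment gives x = old_x + 61, so old_x = x - 61
Step 3: Substitute into P: x - 61 > 239
Step 4: Simplify: x > 239+61 = 300

300


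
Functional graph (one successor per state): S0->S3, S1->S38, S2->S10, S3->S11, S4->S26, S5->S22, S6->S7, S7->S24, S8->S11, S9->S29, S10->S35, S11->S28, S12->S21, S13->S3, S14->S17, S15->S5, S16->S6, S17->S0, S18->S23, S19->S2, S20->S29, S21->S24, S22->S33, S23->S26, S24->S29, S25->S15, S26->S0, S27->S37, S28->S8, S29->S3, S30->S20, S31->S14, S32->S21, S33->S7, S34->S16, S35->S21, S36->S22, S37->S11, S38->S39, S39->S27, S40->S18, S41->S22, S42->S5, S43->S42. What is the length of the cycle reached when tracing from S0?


Trace from S0 until a state repeats:
  S0 -> S3 -> S11 -> S28 -> S8 -> S11
S11 first seen at step 2, revisited at step 5.
Cycle length = 5 - 2 = 3

3


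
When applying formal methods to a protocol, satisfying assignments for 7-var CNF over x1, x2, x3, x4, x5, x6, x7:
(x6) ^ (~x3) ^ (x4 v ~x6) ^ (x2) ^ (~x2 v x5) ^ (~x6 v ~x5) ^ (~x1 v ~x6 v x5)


CNF with 7 clauses over 7 vars (128 assignments).
An assignment satisfies CNF iff every clause has >=1 true literal.
Check each row (bits = x1,x2,x3,x4,x5,x6,x7; clause T/F shown):
  row 0 [0000000]: clauses=FTTFTTT -> 0
  row 1 [0000001]: clauses=FTTFTTT -> 0
  row 2 [0000010]: clauses=TTFFTTT -> 0
  row 3 [0000011]: clauses=TTFFTTT -> 0
  row 4 [0000100]: clauses=FTTFTTT -> 0
  (every remaining row is evaluated the same way; all 128 results are listed next)
Full result column, 8 rows per line (x1,x2,x3,x4 fixed per line; x5,x6,x7 runs 000..111 left to right):
  rows 0-7 [x1,x2,x3,x4=0000]: 00000000  (ones: 0)
  rows 8-15 [x1,x2,x3,x4=0001]: 00000000  (ones: 0)
  rows 16-23 [x1,x2,x3,x4=0010]: 00000000  (ones: 0)
  rows 24-31 [x1,x2,x3,x4=0011]: 00000000  (ones: 0)
  rows 32-39 [x1,x2,x3,x4=0100]: 00000000  (ones: 0)
  rows 40-47 [x1,x2,x3,x4=0101]: 00000000  (ones: 0)
  rows 48-55 [x1,x2,x3,x4=0110]: 00000000  (ones: 0)
  rows 56-63 [x1,x2,x3,x4=0111]: 00000000  (ones: 0)
  rows 64-71 [x1,x2,x3,x4=1000]: 00000000  (ones: 0)
  rows 72-79 [x1,x2,x3,x4=1001]: 00000000  (ones: 0)
  rows 80-87 [x1,x2,x3,x4=1010]: 00000000  (ones: 0)
  rows 88-95 [x1,x2,x3,x4=1011]: 00000000  (ones: 0)
  rows 96-103 [x1,x2,x3,x4=1100]: 00000000  (ones: 0)
  rows 104-111 [x1,x2,x3,x4=1101]: 00000000  (ones: 0)
  rows 112-119 [x1,x2,x3,x4=1110]: 00000000  (ones: 0)
  rows 120-127 [x1,x2,x3,x4=1111]: 00000000  (ones: 0)
Satisfying assignments = 0+0+0+0+0+0+0+0+0+0+0+0+0+0+0+0 = 0

0


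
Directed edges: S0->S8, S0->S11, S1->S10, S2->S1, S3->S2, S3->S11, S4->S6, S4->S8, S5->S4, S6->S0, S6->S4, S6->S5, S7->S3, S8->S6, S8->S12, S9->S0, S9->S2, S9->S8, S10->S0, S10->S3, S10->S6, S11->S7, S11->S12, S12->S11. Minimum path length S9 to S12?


BFS layer-by-layer from S9:
  dist 0: {S9}
  dist 1: {S0, S2, S8}
  dist 2: {S1, S6, S11, S12}
  -> S12 reached at distance 2
Shortest path length = 2

2


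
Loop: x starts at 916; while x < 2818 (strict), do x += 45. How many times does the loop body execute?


Step 1: x goes from 916 toward 2818 by 45; the body runs while x<2818, so iterations = ceil((bound-start)/step)
Step 2: Distance=1902
Step 3: ceil(1902/45)=43

43


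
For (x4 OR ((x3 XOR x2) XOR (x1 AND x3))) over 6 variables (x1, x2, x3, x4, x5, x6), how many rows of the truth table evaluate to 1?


Formula: (x4 OR ((x3 XOR x2) XOR (x1 AND x3))) over 6 vars (64 rows)
Evaluate each row (x1, x2, x3, x4, x5, x6 as bits, MSB first):
  row 0 [000000]: (0 OR ((0 XOR 0) XOR (0 AND 0))) -> 0
  row 1 [000001]: (0 OR ((0 XOR 0) XOR (0 AND 0))) -> 0
  row 2 [000010]: (0 OR ((0 XOR 0) XOR (0 AND 0))) -> 0
  row 3 [000011]: (0 OR ((0 XOR 0) XOR (0 AND 0))) -> 0
  row 4 [000100]: (1 OR ((0 XOR 0) XOR (0 AND 0))) -> 1
  (every remaining row is evaluated the same way; all 64 results are listed next)
Full result column, 8 rows per line (x1,x2,x3 fixed per line; x4,x5,x6 runs 000..111 left to right):
  rows 0-7 [x1,x2,x3=000]: 00001111  (ones: 4)
  rows 8-15 [x1,x2,x3=001]: 11111111  (ones: 8)
  rows 16-23 [x1,x2,x3=010]: 11111111  (ones: 8)
  rows 24-31 [x1,x2,x3=011]: 00001111  (ones: 4)
  rows 32-39 [x1,x2,x3=100]: 00001111  (ones: 4)
  rows 40-47 [x1,x2,x3=101]: 00001111  (ones: 4)
  rows 48-55 [x1,x2,x3=110]: 11111111  (ones: 8)
  rows 56-63 [x1,x2,x3=111]: 11111111  (ones: 8)
Count of 1-rows = 4+8+8+4+4+4+8+8 = 48

48


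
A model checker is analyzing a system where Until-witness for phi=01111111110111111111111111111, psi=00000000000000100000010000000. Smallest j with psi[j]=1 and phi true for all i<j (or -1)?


(phi U psi) at 0: need smallest j with psi[j]=1 and phi[i]=1 for all i in [0,j).
Scan from step 0:
  step 0: phi=0 -> phi-prefix broken from here
  step 14: psi=1 but phi already failed -> not a witness
  step 21: psi=1 but phi already failed -> not a witness
  end of trace: no witness -> -1
Witness step = -1

-1


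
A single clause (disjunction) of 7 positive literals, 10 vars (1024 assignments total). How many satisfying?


Step 1: Total=2^10=1024
Step 2: Unsat when all 7 false: 2^3=8
Step 3: Sat=1024-8=1016

1016


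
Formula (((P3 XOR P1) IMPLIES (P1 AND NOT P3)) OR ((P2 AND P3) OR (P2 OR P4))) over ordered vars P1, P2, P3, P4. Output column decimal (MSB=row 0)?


Formula: (((P3 XOR P1) IMPLIES (P1 AND NOT P3)) OR ((P2 AND P3) OR (P2 OR P4))) over P1, P2, P3, P4 (16 rows)
Evaluate each row (bits = P1,P2,P3,P4, MSB first):
  row 0 [0000]: (((0 XOR 0) IMPLIES (0 AND NOT 0)) OR ((0 AND 0) OR (0 OR 0))) -> 1
  row 1 [0001]: (((0 XOR 0) IMPLIES (0 AND NOT 0)) OR ((0 AND 0) OR (0 OR 1))) -> 1
  row 2 [0010]: (((1 XOR 0) IMPLIES (0 AND NOT 1)) OR ((0 AND 1) OR (0 OR 0))) -> 0
  row 3 [0011]: (((1 XOR 0) IMPLIES (0 AND NOT 1)) OR ((0 AND 1) OR (0 OR 1))) -> 1
  row 4 [0100]: (((0 XOR 0) IMPLIES (0 AND NOT 0)) OR ((1 AND 0) OR (1 OR 0))) -> 1
  row 5 [0101]: (((0 XOR 0) IMPLIES (0 AND NOT 0)) OR ((1 AND 0) OR (1 OR 1))) -> 1
  row 6 [0110]: (((1 XOR 0) IMPLIES (0 AND NOT 1)) OR ((1 AND 1) OR (1 OR 0))) -> 1
  row 7 [0111]: (((1 XOR 0) IMPLIES (0 AND NOT 1)) OR ((1 AND 1) OR (1 OR 1))) -> 1
  row 8 [1000]: (((0 XOR 1) IMPLIES (1 AND NOT 0)) OR ((0 AND 0) OR (0 OR 0))) -> 1
  row 9 [1001]: (((0 XOR 1) IMPLIES (1 AND NOT 0)) OR ((0 AND 0) OR (0 OR 1))) -> 1
  row 10 [1010]: (((1 XOR 1) IMPLIES (1 AND NOT 1)) OR ((0 AND 1) OR (0 OR 0))) -> 1
  row 11 [1011]: (((1 XOR 1) IMPLIES (1 AND NOT 1)) OR ((0 AND 1) OR (0 OR 1))) -> 1
  row 12 [1100]: (((0 XOR 1) IMPLIES (1 AND NOT 0)) OR ((1 AND 0) OR (1 OR 0))) -> 1
  row 13 [1101]: (((0 XOR 1) IMPLIES (1 AND NOT 0)) OR ((1 AND 0) OR (1 OR 1))) -> 1
  row 14 [1110]: (((1 XOR 1) IMPLIES (1 AND NOT 1)) OR ((1 AND 1) OR (1 OR 0))) -> 1
  row 15 [1111]: (((1 XOR 1) IMPLIES (1 AND NOT 1)) OR ((1 AND 1) OR (1 OR 1))) -> 1
Full result column, 4 rows per line (P1,P2 fixed per line; P3,P4 runs 00..11 left to right):
  rows 0-3 [P1,P2=00]: 1101  = hex D
  rows 4-7 [P1,P2=01]: 1111  = hex F
  rows 8-11 [P1,P2=10]: 1111  = hex F
  rows 12-15 [P1,P2=11]: 1111  = hex F
Output column (row 0 .. row 15) = 1101111111111111
Output column grouped in 4s = 1101 1111 1111 1111 = 0xDFFF
Convert to decimal digit by digit (value = value*16 + digit):
  D -> 13
  13*16 + 15 (F) = 223
  223*16 + 15 (F) = 3583
  3583*16 + 15 (F) = 57343
Decimal = 57343

57343


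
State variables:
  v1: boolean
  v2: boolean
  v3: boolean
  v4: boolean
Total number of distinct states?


State space = product of domain sizes of all variables.
Domain sizes:
  v1 (boolean): 2
  v2 (boolean): 2
  v3 (boolean): 2
  v4 (boolean): 2
Product = 2 * 2 * 2 * 2 = 16

16


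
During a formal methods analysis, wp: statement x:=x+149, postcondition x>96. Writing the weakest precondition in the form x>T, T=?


Formula: wp(x:=E, P) = P[E/x] (substitute E for x in postcondition)
Step 1: Postcondition: x>96
Step 2: Substitute x+149 for x: x+149>96
Step 3: Solve for x: x > 96-149 = -53

-53


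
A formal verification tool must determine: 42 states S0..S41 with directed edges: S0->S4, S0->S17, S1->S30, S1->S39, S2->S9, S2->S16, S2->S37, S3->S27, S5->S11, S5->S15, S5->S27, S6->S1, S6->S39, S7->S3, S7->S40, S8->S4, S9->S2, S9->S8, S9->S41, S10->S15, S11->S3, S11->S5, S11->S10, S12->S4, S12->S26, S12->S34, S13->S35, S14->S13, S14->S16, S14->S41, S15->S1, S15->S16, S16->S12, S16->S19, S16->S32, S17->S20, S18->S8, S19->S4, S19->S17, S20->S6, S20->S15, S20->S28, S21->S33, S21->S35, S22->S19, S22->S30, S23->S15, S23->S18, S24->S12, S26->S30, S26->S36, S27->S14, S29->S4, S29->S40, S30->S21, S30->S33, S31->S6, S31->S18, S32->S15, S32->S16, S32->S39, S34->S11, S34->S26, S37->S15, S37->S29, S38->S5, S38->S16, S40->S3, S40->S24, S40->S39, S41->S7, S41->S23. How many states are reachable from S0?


BFS from S0:
  layer 0: {S0}
  layer 1: {S4, S17}
  layer 2: {S20}
  layer 3: {S6, S15, S28}
  layer 4: {S1, S16, S39}
  layer 5: {S12, S19, S30, S32}
  layer 6: {S21, S26, S33, S34}
  layer 7: {S11, S35, S36}
  layer 8: {S3, S5, S10}
  layer 9: {S27}
  layer 10: {S14}
  layer 11: {S13, S41}
  layer 12: {S7, S23}
  layer 13: {S18, S40}
  layer 14: {S8, S24}
Reachable set: {S0, S1, S3, S4, S5, S6, S7, S8, S10, S11, S12, S13, S14, S15, S16, S17, S18, S19, S20, S21, S23, S24, S26, S27, S28, S30, S32, S33, S34, S35, S36, S39, S40, S41}
Count = 34

34


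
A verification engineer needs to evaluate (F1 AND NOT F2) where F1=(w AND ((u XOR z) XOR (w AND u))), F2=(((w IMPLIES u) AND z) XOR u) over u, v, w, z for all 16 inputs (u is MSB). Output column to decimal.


F1 = (w AND ((u XOR z) XOR (w AND u)))
F2 = (((w IMPLIES u) AND z) XOR u)
Counterexample to F1=>F2 is where F1=1 and F2=0.
Evaluate each row (bits = u,v,w,z, MSB first):
  row 0 [0000]: F1=0 F2=0 -> F1&~F2 -> 0
  row 1 [0001]: F1=0 F2=1 -> F1&~F2 -> 0
  row 2 [0010]: F1=0 F2=0 -> F1&~F2 -> 0
  row 3 [0011]: F1=1 F2=0 -> F1&~F2 -> 1
  row 4 [0100]: F1=0 F2=0 -> F1&~F2 -> 0
  row 5 [0101]: F1=0 F2=1 -> F1&~F2 -> 0
  row 6 [0110]: F1=0 F2=0 -> F1&~F2 -> 0
  row 7 [0111]: F1=1 F2=0 -> F1&~F2 -> 1
  row 8 [1000]: F1=0 F2=1 -> F1&~F2 -> 0
  row 9 [1001]: F1=0 F2=0 -> F1&~F2 -> 0
  row 10 [1010]: F1=0 F2=1 -> F1&~F2 -> 0
  row 11 [1011]: F1=1 F2=0 -> F1&~F2 -> 1
  row 12 [1100]: F1=0 F2=1 -> F1&~F2 -> 0
  row 13 [1101]: F1=0 F2=0 -> F1&~F2 -> 0
  row 14 [1110]: F1=0 F2=1 -> F1&~F2 -> 0
  row 15 [1111]: F1=1 F2=0 -> F1&~F2 -> 1
Full result column, 4 rows per line (u,v fixed per line; w,z runs 00..11 left to right):
  rows 0-3 [u,v=00]: 0001  = hex 1
  rows 4-7 [u,v=01]: 0001  = hex 1
  rows 8-11 [u,v=10]: 0001  = hex 1
  rows 12-15 [u,v=11]: 0001  = hex 1
Counterexample vector (row 0 .. row 15) = 0001000100010001
Output column grouped in 4s = 0001 0001 0001 0001 = 0x1111
Convert to decimal digit by digit (value = value*16 + digit):
  1 -> 1
  1*16 + 1 = 17
  17*16 + 1 = 273
  273*16 + 1 = 4369
Decimal = 4369

4369


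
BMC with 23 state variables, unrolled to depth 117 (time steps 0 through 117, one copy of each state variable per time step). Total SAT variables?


BMC unrolls to depth k, creating one copy of each state var for steps 0..k.
Step count = 117 + 1 = 118 (steps 0 through 117)
Vars per step = 23
Total = 23 * 118 = 2714

2714


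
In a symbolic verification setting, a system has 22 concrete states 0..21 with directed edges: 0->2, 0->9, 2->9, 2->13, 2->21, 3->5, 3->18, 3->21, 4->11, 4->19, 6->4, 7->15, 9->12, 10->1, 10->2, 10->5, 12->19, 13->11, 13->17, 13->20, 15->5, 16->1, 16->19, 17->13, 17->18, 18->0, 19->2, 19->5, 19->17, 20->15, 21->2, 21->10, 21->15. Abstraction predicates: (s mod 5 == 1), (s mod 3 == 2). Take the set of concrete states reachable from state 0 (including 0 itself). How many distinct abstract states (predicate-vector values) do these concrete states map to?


BFS from 0:
Concrete reachable: {0, 1, 2, 5, 9, 10, 11, 12, 13, 15, 17, 18, 19, 20, 21}
Abstract via predicates (s mod 5 == 1), (s mod 3 == 2):
  (0,0) <- {0, 9, 10, 12, 13, 15, 18, 19}
  (0,1) <- {2, 5, 17, 20}
  (1,0) <- {1, 21}
  (1,1) <- {11}
Distinct abstract states = 4

4


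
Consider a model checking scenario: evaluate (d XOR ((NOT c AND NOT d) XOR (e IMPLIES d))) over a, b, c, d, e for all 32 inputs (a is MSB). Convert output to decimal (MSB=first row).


Formula: (d XOR ((NOT c AND NOT d) XOR (e IMPLIES d))) over a, b, c, d, e (32 rows)
Evaluate each row (bits = a,b,c,d,e, MSB first):
  row 0 [00000]: (0 XOR ((NOT 0 AND NOT 0) XOR (0 IMPLIES 0))) -> 0
  row 1 [00001]: (0 XOR ((NOT 0 AND NOT 0) XOR (1 IMPLIES 0))) -> 1
  row 2 [00010]: (1 XOR ((NOT 0 AND NOT 1) XOR (0 IMPLIES 1))) -> 0
  row 3 [00011]: (1 XOR ((NOT 0 AND NOT 1) XOR (1 IMPLIES 1))) -> 0
  row 4 [00100]: (0 XOR ((NOT 1 AND NOT 0) XOR (0 IMPLIES 0))) -> 1
  row 5 [00101]: (0 XOR ((NOT 1 AND NOT 0) XOR (1 IMPLIES 0))) -> 0
  row 6 [00110]: (1 XOR ((NOT 1 AND NOT 1) XOR (0 IMPLIES 1))) -> 0
  row 7 [00111]: (1 XOR ((NOT 1 AND NOT 1) XOR (1 IMPLIES 1))) -> 0
  row 8 [01000]: (0 XOR ((NOT 0 AND NOT 0) XOR (0 IMPLIES 0))) -> 0
  row 9 [01001]: (0 XOR ((NOT 0 AND NOT 0) XOR (1 IMPLIES 0))) -> 1
  row 10 [01010]: (1 XOR ((NOT 0 AND NOT 1) XOR (0 IMPLIES 1))) -> 0
  row 11 [01011]: (1 XOR ((NOT 0 AND NOT 1) XOR (1 IMPLIES 1))) -> 0
  row 12 [01100]: (0 XOR ((NOT 1 AND NOT 0) XOR (0 IMPLIES 0))) -> 1
  row 13 [01101]: (0 XOR ((NOT 1 AND NOT 0) XOR (1 IMPLIES 0))) -> 0
  row 14 [01110]: (1 XOR ((NOT 1 AND NOT 1) XOR (0 IMPLIES 1))) -> 0
  row 15 [01111]: (1 XOR ((NOT 1 AND NOT 1) XOR (1 IMPLIES 1))) -> 0
  row 16 [10000]: (0 XOR ((NOT 0 AND NOT 0) XOR (0 IMPLIES 0))) -> 0
  row 17 [10001]: (0 XOR ((NOT 0 AND NOT 0) XOR (1 IMPLIES 0))) -> 1
  row 18 [10010]: (1 XOR ((NOT 0 AND NOT 1) XOR (0 IMPLIES 1))) -> 0
  row 19 [10011]: (1 XOR ((NOT 0 AND NOT 1) XOR (1 IMPLIES 1))) -> 0
  row 20 [10100]: (0 XOR ((NOT 1 AND NOT 0) XOR (0 IMPLIES 0))) -> 1
  row 21 [10101]: (0 XOR ((NOT 1 AND NOT 0) XOR (1 IMPLIES 0))) -> 0
  row 22 [10110]: (1 XOR ((NOT 1 AND NOT 1) XOR (0 IMPLIES 1))) -> 0
  row 23 [10111]: (1 XOR ((NOT 1 AND NOT 1) XOR (1 IMPLIES 1))) -> 0
  row 24 [11000]: (0 XOR ((NOT 0 AND NOT 0) XOR (0 IMPLIES 0))) -> 0
  row 25 [11001]: (0 XOR ((NOT 0 AND NOT 0) XOR (1 IMPLIES 0))) -> 1
  row 26 [11010]: (1 XOR ((NOT 0 AND NOT 1) XOR (0 IMPLIES 1))) -> 0
  row 27 [11011]: (1 XOR ((NOT 0 AND NOT 1) XOR (1 IMPLIES 1))) -> 0
  row 28 [11100]: (0 XOR ((NOT 1 AND NOT 0) XOR (0 IMPLIES 0))) -> 1
  row 29 [11101]: (0 XOR ((NOT 1 AND NOT 0) XOR (1 IMPLIES 0))) -> 0
  row 30 [11110]: (1 XOR ((NOT 1 AND NOT 1) XOR (0 IMPLIES 1))) -> 0
  row 31 [11111]: (1 XOR ((NOT 1 AND NOT 1) XOR (1 IMPLIES 1))) -> 0
Full result column, 4 rows per line (a,b,c fixed per line; d,e runs 00..11 left to right):
  rows 0-3 [a,b,c=000]: 0100  = hex 4
  rows 4-7 [a,b,c=001]: 1000  = hex 8
  rows 8-11 [a,b,c=010]: 0100  = hex 4
  rows 12-15 [a,b,c=011]: 1000  = hex 8
  rows 16-19 [a,b,c=100]: 0100  = hex 4
  rows 20-23 [a,b,c=101]: 1000  = hex 8
  rows 24-27 [a,b,c=110]: 0100  = hex 4
  rows 28-31 [a,b,c=111]: 1000  = hex 8
Output column (row 0 .. row 31) = 01001000010010000100100001001000
Output column grouped in 4s = 0100 1000 0100 1000 0100 1000 0100 1000 = 0x48484848
Convert to decimal digit by digit (value = value*16 + digit):
  4 -> 4
  4*16 + 8 = 72
  72*16 + 4 = 1156
  1156*16 + 8 = 18504
  18504*16 + 4 = 296068
  296068*16 + 8 = 4737096
  4737096*16 + 4 = 75793540
  75793540*16 + 8 = 1212696648
Decimal = 1212696648

1212696648


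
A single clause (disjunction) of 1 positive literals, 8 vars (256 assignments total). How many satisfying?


Step 1: Total=2^8=256
Step 2: Unsat when all 1 false: 2^7=128
Step 3: Sat=256-128=128

128


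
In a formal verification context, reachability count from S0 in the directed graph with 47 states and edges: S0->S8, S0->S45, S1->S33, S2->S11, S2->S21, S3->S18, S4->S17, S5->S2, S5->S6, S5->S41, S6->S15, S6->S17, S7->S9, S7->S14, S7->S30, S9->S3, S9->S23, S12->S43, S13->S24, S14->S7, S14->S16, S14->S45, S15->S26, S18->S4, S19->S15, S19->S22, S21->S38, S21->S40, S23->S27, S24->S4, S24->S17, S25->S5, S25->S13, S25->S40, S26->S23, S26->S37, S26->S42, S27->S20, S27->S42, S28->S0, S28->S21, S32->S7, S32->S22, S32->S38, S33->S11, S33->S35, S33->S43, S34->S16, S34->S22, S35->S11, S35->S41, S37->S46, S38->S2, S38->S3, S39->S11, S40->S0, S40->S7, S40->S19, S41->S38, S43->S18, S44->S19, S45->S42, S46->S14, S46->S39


BFS from S0:
  layer 0: {S0}
  layer 1: {S8, S45}
  layer 2: {S42}
Reachable set: {S0, S8, S42, S45}
Count = 4

4


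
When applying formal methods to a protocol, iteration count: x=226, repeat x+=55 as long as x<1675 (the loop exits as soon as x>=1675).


Step 1: x goes from 226 toward 1675 by 55; the body runs while x<1675, so iterations = ceil((bound-start)/step)
Step 2: Distance=1449
Step 3: ceil(1449/55)=27

27


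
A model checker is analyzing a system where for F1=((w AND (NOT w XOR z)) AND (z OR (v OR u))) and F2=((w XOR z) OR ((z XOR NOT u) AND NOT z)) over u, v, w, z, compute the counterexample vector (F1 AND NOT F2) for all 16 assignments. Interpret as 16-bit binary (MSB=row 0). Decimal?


F1 = ((w AND (NOT w XOR z)) AND (z OR (v OR u)))
F2 = ((w XOR z) OR ((z XOR NOT u) AND NOT z))
Counterexample to F1=>F2 is where F1=1 and F2=0.
Evaluate each row (bits = u,v,w,z, MSB first):
  row 0 [0000]: F1=0 F2=1 -> F1&~F2 -> 0
  row 1 [0001]: F1=0 F2=1 -> F1&~F2 -> 0
  row 2 [0010]: F1=0 F2=1 -> F1&~F2 -> 0
  row 3 [0011]: F1=1 F2=0 -> F1&~F2 -> 1
  row 4 [0100]: F1=0 F2=1 -> F1&~F2 -> 0
  row 5 [0101]: F1=0 F2=1 -> F1&~F2 -> 0
  row 6 [0110]: F1=0 F2=1 -> F1&~F2 -> 0
  row 7 [0111]: F1=1 F2=0 -> F1&~F2 -> 1
  row 8 [1000]: F1=0 F2=0 -> F1&~F2 -> 0
  row 9 [1001]: F1=0 F2=1 -> F1&~F2 -> 0
  row 10 [1010]: F1=0 F2=1 -> F1&~F2 -> 0
  row 11 [1011]: F1=1 F2=0 -> F1&~F2 -> 1
  row 12 [1100]: F1=0 F2=0 -> F1&~F2 -> 0
  row 13 [1101]: F1=0 F2=1 -> F1&~F2 -> 0
  row 14 [1110]: F1=0 F2=1 -> F1&~F2 -> 0
  row 15 [1111]: F1=1 F2=0 -> F1&~F2 -> 1
Full result column, 4 rows per line (u,v fixed per line; w,z runs 00..11 left to right):
  rows 0-3 [u,v=00]: 0001  = hex 1
  rows 4-7 [u,v=01]: 0001  = hex 1
  rows 8-11 [u,v=10]: 0001  = hex 1
  rows 12-15 [u,v=11]: 0001  = hex 1
Counterexample vector (row 0 .. row 15) = 0001000100010001
Output column grouped in 4s = 0001 0001 0001 0001 = 0x1111
Convert to decimal digit by digit (value = value*16 + digit):
  1 -> 1
  1*16 + 1 = 17
  17*16 + 1 = 273
  273*16 + 1 = 4369
Decimal = 4369

4369


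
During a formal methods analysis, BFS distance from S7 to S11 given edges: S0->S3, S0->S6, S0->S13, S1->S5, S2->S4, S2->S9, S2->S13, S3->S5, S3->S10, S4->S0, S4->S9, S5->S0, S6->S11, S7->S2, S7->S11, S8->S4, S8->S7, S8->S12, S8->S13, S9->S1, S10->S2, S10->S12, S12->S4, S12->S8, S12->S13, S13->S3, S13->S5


BFS layer-by-layer from S7:
  dist 0: {S7}
  dist 1: {S2, S11}
  -> S11 reached at distance 1
Shortest path length = 1

1


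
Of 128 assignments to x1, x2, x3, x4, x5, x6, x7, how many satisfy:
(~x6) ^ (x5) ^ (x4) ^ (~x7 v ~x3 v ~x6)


CNF with 4 clauses over 7 vars (128 assignments).
An assignment satisfies CNF iff every clause has >=1 true literal.
Check each row (bits = x1,x2,x3,x4,x5,x6,x7; clause T/F shown):
  row 0 [0000000]: clauses=TFFT -> 0
  row 1 [0000001]: clauses=TFFT -> 0
  row 2 [0000010]: clauses=FFFT -> 0
  row 3 [0000011]: clauses=FFFT -> 0
  row 4 [0000100]: clauses=TTFT -> 0
  (every remaining row is evaluated the same way; all 128 results are listed next)
Full result column, 8 rows per line (x1,x2,x3,x4 fixed per line; x5,x6,x7 runs 000..111 left to right):
  rows 0-7 [x1,x2,x3,x4=0000]: 00000000  (ones: 0)
  rows 8-15 [x1,x2,x3,x4=0001]: 00001100  (ones: 2)
  rows 16-23 [x1,x2,x3,x4=0010]: 00000000  (ones: 0)
  rows 24-31 [x1,x2,x3,x4=0011]: 00001100  (ones: 2)
  rows 32-39 [x1,x2,x3,x4=0100]: 00000000  (ones: 0)
  rows 40-47 [x1,x2,x3,x4=0101]: 00001100  (ones: 2)
  rows 48-55 [x1,x2,x3,x4=0110]: 00000000  (ones: 0)
  rows 56-63 [x1,x2,x3,x4=0111]: 00001100  (ones: 2)
  rows 64-71 [x1,x2,x3,x4=1000]: 00000000  (ones: 0)
  rows 72-79 [x1,x2,x3,x4=1001]: 00001100  (ones: 2)
  rows 80-87 [x1,x2,x3,x4=1010]: 00000000  (ones: 0)
  rows 88-95 [x1,x2,x3,x4=1011]: 00001100  (ones: 2)
  rows 96-103 [x1,x2,x3,x4=1100]: 00000000  (ones: 0)
  rows 104-111 [x1,x2,x3,x4=1101]: 00001100  (ones: 2)
  rows 112-119 [x1,x2,x3,x4=1110]: 00000000  (ones: 0)
  rows 120-127 [x1,x2,x3,x4=1111]: 00001100  (ones: 2)
Satisfying assignments = 0+2+0+2+0+2+0+2+0+2+0+2+0+2+0+2 = 16

16


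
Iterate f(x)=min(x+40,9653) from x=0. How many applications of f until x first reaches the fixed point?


Step 1: x=0, cap=9653, increment=40
Step 2: x grows by 40 each step until capped at 9653; fixed point is x=9653
Step 3: iterations = ceil(9653/40) = 242

242


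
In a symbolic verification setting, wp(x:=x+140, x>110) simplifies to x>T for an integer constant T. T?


Formula: wp(x:=E, P) = P[E/x] (substitute E for x in postcondition)
Step 1: Postcondition: x>110
Step 2: Substitute x+140 for x: x+140>110
Step 3: Solve for x: x > 110-140 = -30

-30


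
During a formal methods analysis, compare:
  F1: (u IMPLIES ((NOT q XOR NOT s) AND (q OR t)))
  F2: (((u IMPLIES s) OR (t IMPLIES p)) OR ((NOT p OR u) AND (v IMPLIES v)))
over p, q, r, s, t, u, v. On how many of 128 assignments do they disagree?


F1 = (u IMPLIES ((NOT q XOR NOT s) AND (q OR t)))
F2 = (((u IMPLIES s) OR (t IMPLIES p)) OR ((NOT p OR u) AND (v IMPLIES v)))
Evaluate both on each of 128 rows (bits = p,q,r,s,t,u,v):
  row 0 [0000000]: F1=1 F2=1 -> 0
  row 1 [0000001]: F1=1 F2=1 -> 0
  row 2 [0000010]: F1=0 F2=1 (differ) -> 1
  row 3 [0000011]: F1=0 F2=1 (differ) -> 1
  row 4 [0000100]: F1=1 F2=1 -> 0
  (every remaining row is evaluated the same way; all 128 results are listed next)
Full result column, 8 rows per line (p,q,r,s fixed per line; t,u,v runs 000..111 left to right):
  rows 0-7 [p,q,r,s=0000]: 00110011  (ones: 4)
  rows 8-15 [p,q,r,s=0001]: 00110000  (ones: 2)
  rows 16-23 [p,q,r,s=0010]: 00110011  (ones: 4)
  rows 24-31 [p,q,r,s=0011]: 00110000  (ones: 2)
  rows 32-39 [p,q,r,s=0100]: 00000000  (ones: 0)
  rows 40-47 [p,q,r,s=0101]: 00110011  (ones: 4)
  rows 48-55 [p,q,r,s=0110]: 00000000  (ones: 0)
  rows 56-63 [p,q,r,s=0111]: 00110011  (ones: 4)
  rows 64-71 [p,q,r,s=1000]: 00110011  (ones: 4)
  rows 72-79 [p,q,r,s=1001]: 00110000  (ones: 2)
  rows 80-87 [p,q,r,s=1010]: 00110011  (ones: 4)
  rows 88-95 [p,q,r,s=1011]: 00110000  (ones: 2)
  rows 96-103 [p,q,r,s=1100]: 00000000  (ones: 0)
  rows 104-111 [p,q,r,s=1101]: 00110011  (ones: 4)
  rows 112-119 [p,q,r,s=1110]: 00000000  (ones: 0)
  rows 120-127 [p,q,r,s=1111]: 00110011  (ones: 4)
Disagreements = 4+2+4+2+0+4+0+4+4+2+4+2+0+4+0+4 = 40

40


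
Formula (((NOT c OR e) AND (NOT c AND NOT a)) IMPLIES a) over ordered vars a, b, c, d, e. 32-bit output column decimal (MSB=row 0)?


Formula: (((NOT c OR e) AND (NOT c AND NOT a)) IMPLIES a) over a, b, c, d, e (32 rows)
Evaluate each row (bits = a,b,c,d,e, MSB first):
  row 0 [00000]: (((NOT 0 OR 0) AND (NOT 0 AND NOT 0)) IMPLIES 0) -> 0
  row 1 [00001]: (((NOT 0 OR 1) AND (NOT 0 AND NOT 0)) IMPLIES 0) -> 0
  row 2 [00010]: (((NOT 0 OR 0) AND (NOT 0 AND NOT 0)) IMPLIES 0) -> 0
  row 3 [00011]: (((NOT 0 OR 1) AND (NOT 0 AND NOT 0)) IMPLIES 0) -> 0
  row 4 [00100]: (((NOT 1 OR 0) AND (NOT 1 AND NOT 0)) IMPLIES 0) -> 1
  row 5 [00101]: (((NOT 1 OR 1) AND (NOT 1 AND NOT 0)) IMPLIES 0) -> 1
  row 6 [00110]: (((NOT 1 OR 0) AND (NOT 1 AND NOT 0)) IMPLIES 0) -> 1
  row 7 [00111]: (((NOT 1 OR 1) AND (NOT 1 AND NOT 0)) IMPLIES 0) -> 1
  row 8 [01000]: (((NOT 0 OR 0) AND (NOT 0 AND NOT 0)) IMPLIES 0) -> 0
  row 9 [01001]: (((NOT 0 OR 1) AND (NOT 0 AND NOT 0)) IMPLIES 0) -> 0
  row 10 [01010]: (((NOT 0 OR 0) AND (NOT 0 AND NOT 0)) IMPLIES 0) -> 0
  row 11 [01011]: (((NOT 0 OR 1) AND (NOT 0 AND NOT 0)) IMPLIES 0) -> 0
  row 12 [01100]: (((NOT 1 OR 0) AND (NOT 1 AND NOT 0)) IMPLIES 0) -> 1
  row 13 [01101]: (((NOT 1 OR 1) AND (NOT 1 AND NOT 0)) IMPLIES 0) -> 1
  row 14 [01110]: (((NOT 1 OR 0) AND (NOT 1 AND NOT 0)) IMPLIES 0) -> 1
  row 15 [01111]: (((NOT 1 OR 1) AND (NOT 1 AND NOT 0)) IMPLIES 0) -> 1
  row 16 [10000]: (((NOT 0 OR 0) AND (NOT 0 AND NOT 1)) IMPLIES 1) -> 1
  row 17 [10001]: (((NOT 0 OR 1) AND (NOT 0 AND NOT 1)) IMPLIES 1) -> 1
  row 18 [10010]: (((NOT 0 OR 0) AND (NOT 0 AND NOT 1)) IMPLIES 1) -> 1
  row 19 [10011]: (((NOT 0 OR 1) AND (NOT 0 AND NOT 1)) IMPLIES 1) -> 1
  row 20 [10100]: (((NOT 1 OR 0) AND (NOT 1 AND NOT 1)) IMPLIES 1) -> 1
  row 21 [10101]: (((NOT 1 OR 1) AND (NOT 1 AND NOT 1)) IMPLIES 1) -> 1
  row 22 [10110]: (((NOT 1 OR 0) AND (NOT 1 AND NOT 1)) IMPLIES 1) -> 1
  row 23 [10111]: (((NOT 1 OR 1) AND (NOT 1 AND NOT 1)) IMPLIES 1) -> 1
  row 24 [11000]: (((NOT 0 OR 0) AND (NOT 0 AND NOT 1)) IMPLIES 1) -> 1
  row 25 [11001]: (((NOT 0 OR 1) AND (NOT 0 AND NOT 1)) IMPLIES 1) -> 1
  row 26 [11010]: (((NOT 0 OR 0) AND (NOT 0 AND NOT 1)) IMPLIES 1) -> 1
  row 27 [11011]: (((NOT 0 OR 1) AND (NOT 0 AND NOT 1)) IMPLIES 1) -> 1
  row 28 [11100]: (((NOT 1 OR 0) AND (NOT 1 AND NOT 1)) IMPLIES 1) -> 1
  row 29 [11101]: (((NOT 1 OR 1) AND (NOT 1 AND NOT 1)) IMPLIES 1) -> 1
  row 30 [11110]: (((NOT 1 OR 0) AND (NOT 1 AND NOT 1)) IMPLIES 1) -> 1
  row 31 [11111]: (((NOT 1 OR 1) AND (NOT 1 AND NOT 1)) IMPLIES 1) -> 1
Full result column, 4 rows per line (a,b,c fixed per line; d,e runs 00..11 left to right):
  rows 0-3 [a,b,c=000]: 0000  = hex 0
  rows 4-7 [a,b,c=001]: 1111  = hex F
  rows 8-11 [a,b,c=010]: 0000  = hex 0
  rows 12-15 [a,b,c=011]: 1111  = hex F
  rows 16-19 [a,b,c=100]: 1111  = hex F
  rows 20-23 [a,b,c=101]: 1111  = hex F
  rows 24-27 [a,b,c=110]: 1111  = hex F
  rows 28-31 [a,b,c=111]: 1111  = hex F
Output column (row 0 .. row 31) = 00001111000011111111111111111111
Output column grouped in 4s = 0000 1111 0000 1111 1111 1111 1111 1111 = 0x0F0FFFFF
Convert to decimal digit by digit (value = value*16 + digit):
  0 -> 0
  0*16 + 15 (F) = 15
  15*16 + 0 = 240
  240*16 + 15 (F) = 3855
  3855*16 + 15 (F) = 61695
  61695*16 + 15 (F) = 987135
  987135*16 + 15 (F) = 15794175
  15794175*16 + 15 (F) = 252706815
Decimal = 252706815

252706815


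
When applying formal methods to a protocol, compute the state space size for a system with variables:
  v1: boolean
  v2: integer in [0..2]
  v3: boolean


State space = product of domain sizes of all variables.
Domain sizes:
  v1 (boolean): 2
  v2 (integer in [0..2]): 3
  v3 (boolean): 2
Product = 2 * 3 * 2 = 12

12


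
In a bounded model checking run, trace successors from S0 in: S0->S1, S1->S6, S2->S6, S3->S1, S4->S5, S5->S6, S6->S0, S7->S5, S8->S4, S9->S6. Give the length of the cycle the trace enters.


Trace from S0 until a state repeats:
  S0 -> S1 -> S6 -> S0
S0 first seen at step 0, revisited at step 3.
Cycle length = 3 - 0 = 3

3


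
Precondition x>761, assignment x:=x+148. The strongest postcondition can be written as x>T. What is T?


Formula: sp(P, x:=E) = exists old_x. (x = E[old_x/x]) AND P[old_x/x] (old_x is the value of x before the assignment; eliminate old_x by solving x = E[old_x/x] for old_x)
Step 1: Precondition P: x>761, i.e. old_x > 761
Step 2: Assignment gives x = old_x + 148, so old_x = x - 148
Step 3: Substitute into P: x - 148 > 761
Step 4: Simplify: x > 761+148 = 909

909


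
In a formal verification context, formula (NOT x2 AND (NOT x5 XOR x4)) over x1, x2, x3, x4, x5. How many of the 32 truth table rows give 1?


Formula: (NOT x2 AND (NOT x5 XOR x4)) over 5 vars (32 rows)
Evaluate each row (x1, x2, x3, x4, x5 as bits, MSB first):
  row 0 [00000]: (NOT 0 AND (NOT 0 XOR 0)) -> 1
  row 1 [00001]: (NOT 0 AND (NOT 1 XOR 0)) -> 0
  row 2 [00010]: (NOT 0 AND (NOT 0 XOR 1)) -> 0
  row 3 [00011]: (NOT 0 AND (NOT 1 XOR 1)) -> 1
  row 4 [00100]: (NOT 0 AND (NOT 0 XOR 0)) -> 1
  row 5 [00101]: (NOT 0 AND (NOT 1 XOR 0)) -> 0
  row 6 [00110]: (NOT 0 AND (NOT 0 XOR 1)) -> 0
  row 7 [00111]: (NOT 0 AND (NOT 1 XOR 1)) -> 1
  row 8 [01000]: (NOT 1 AND (NOT 0 XOR 0)) -> 0
  row 9 [01001]: (NOT 1 AND (NOT 1 XOR 0)) -> 0
  row 10 [01010]: (NOT 1 AND (NOT 0 XOR 1)) -> 0
  row 11 [01011]: (NOT 1 AND (NOT 1 XOR 1)) -> 0
  row 12 [01100]: (NOT 1 AND (NOT 0 XOR 0)) -> 0
  row 13 [01101]: (NOT 1 AND (NOT 1 XOR 0)) -> 0
  row 14 [01110]: (NOT 1 AND (NOT 0 XOR 1)) -> 0
  row 15 [01111]: (NOT 1 AND (NOT 1 XOR 1)) -> 0
  row 16 [10000]: (NOT 0 AND (NOT 0 XOR 0)) -> 1
  row 17 [10001]: (NOT 0 AND (NOT 1 XOR 0)) -> 0
  row 18 [10010]: (NOT 0 AND (NOT 0 XOR 1)) -> 0
  row 19 [10011]: (NOT 0 AND (NOT 1 XOR 1)) -> 1
  row 20 [10100]: (NOT 0 AND (NOT 0 XOR 0)) -> 1
  row 21 [10101]: (NOT 0 AND (NOT 1 XOR 0)) -> 0
  row 22 [10110]: (NOT 0 AND (NOT 0 XOR 1)) -> 0
  row 23 [10111]: (NOT 0 AND (NOT 1 XOR 1)) -> 1
  row 24 [11000]: (NOT 1 AND (NOT 0 XOR 0)) -> 0
  row 25 [11001]: (NOT 1 AND (NOT 1 XOR 0)) -> 0
  row 26 [11010]: (NOT 1 AND (NOT 0 XOR 1)) -> 0
  row 27 [11011]: (NOT 1 AND (NOT 1 XOR 1)) -> 0
  row 28 [11100]: (NOT 1 AND (NOT 0 XOR 0)) -> 0
  row 29 [11101]: (NOT 1 AND (NOT 1 XOR 0)) -> 0
  row 30 [11110]: (NOT 1 AND (NOT 0 XOR 1)) -> 0
  row 31 [11111]: (NOT 1 AND (NOT 1 XOR 1)) -> 0
Full result column, 8 rows per line (x1,x2 fixed per line; x3,x4,x5 runs 000..111 left to right):
  rows 0-7 [x1,x2=00]: 10011001  (ones: 4)
  rows 8-15 [x1,x2=01]: 00000000  (ones: 0)
  rows 16-23 [x1,x2=10]: 10011001  (ones: 4)
  rows 24-31 [x1,x2=11]: 00000000  (ones: 0)
Count of 1-rows = 4+0+4+0 = 8

8


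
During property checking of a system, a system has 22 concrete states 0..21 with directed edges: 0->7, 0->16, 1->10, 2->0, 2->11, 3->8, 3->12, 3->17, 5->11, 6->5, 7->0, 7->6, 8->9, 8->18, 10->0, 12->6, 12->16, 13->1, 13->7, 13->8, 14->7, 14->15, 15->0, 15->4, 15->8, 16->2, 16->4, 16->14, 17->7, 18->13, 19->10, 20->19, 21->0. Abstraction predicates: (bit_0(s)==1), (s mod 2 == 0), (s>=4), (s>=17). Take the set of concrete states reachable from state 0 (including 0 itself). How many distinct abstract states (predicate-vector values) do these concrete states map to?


BFS from 0:
Concrete reachable: {0, 1, 2, 4, 5, 6, 7, 8, 9, 10, 11, 13, 14, 15, 16, 18}
Abstract via predicates (bit_0(s)==1), (s mod 2 == 0), (s>=4), (s>=17):
  (0,1,0,0) <- {0, 2}
  (0,1,1,0) <- {4, 6, 8, 10, 14, 16}
  (0,1,1,1) <- {18}
  (1,0,0,0) <- {1}
  (1,0,1,0) <- {5, 7, 9, 11, 13, 15}
Distinct abstract states = 5

5


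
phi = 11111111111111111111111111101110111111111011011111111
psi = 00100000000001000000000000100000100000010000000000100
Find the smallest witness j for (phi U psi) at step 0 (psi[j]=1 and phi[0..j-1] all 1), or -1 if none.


(phi U psi) at 0: need smallest j with psi[j]=1 and phi[i]=1 for all i in [0,j).
Scan from step 0:
  step 0: phi=1, psi=0 -> continue
  step 1: phi=1, psi=0 -> continue
  step 2: psi=1 and phi held for [0,2) -> witness found
Witness step = 2

2


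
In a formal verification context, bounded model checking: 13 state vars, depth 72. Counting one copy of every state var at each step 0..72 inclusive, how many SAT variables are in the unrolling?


BMC unrolls to depth k, creating one copy of each state var for steps 0..k.
Step count = 72 + 1 = 73 (steps 0 through 72)
Vars per step = 13
Total = 13 * 73 = 949

949


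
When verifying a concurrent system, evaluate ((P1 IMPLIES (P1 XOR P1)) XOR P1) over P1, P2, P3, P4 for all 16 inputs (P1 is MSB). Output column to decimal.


Formula: ((P1 IMPLIES (P1 XOR P1)) XOR P1) over P1, P2, P3, P4 (16 rows)
Evaluate each row (bits = P1,P2,P3,P4, MSB first):
  row 0 [0000]: ((0 IMPLIES (0 XOR 0)) XOR 0) -> 1
  row 1 [0001]: ((0 IMPLIES (0 XOR 0)) XOR 0) -> 1
  row 2 [0010]: ((0 IMPLIES (0 XOR 0)) XOR 0) -> 1
  row 3 [0011]: ((0 IMPLIES (0 XOR 0)) XOR 0) -> 1
  row 4 [0100]: ((0 IMPLIES (0 XOR 0)) XOR 0) -> 1
  row 5 [0101]: ((0 IMPLIES (0 XOR 0)) XOR 0) -> 1
  row 6 [0110]: ((0 IMPLIES (0 XOR 0)) XOR 0) -> 1
  row 7 [0111]: ((0 IMPLIES (0 XOR 0)) XOR 0) -> 1
  row 8 [1000]: ((1 IMPLIES (1 XOR 1)) XOR 1) -> 1
  row 9 [1001]: ((1 IMPLIES (1 XOR 1)) XOR 1) -> 1
  row 10 [1010]: ((1 IMPLIES (1 XOR 1)) XOR 1) -> 1
  row 11 [1011]: ((1 IMPLIES (1 XOR 1)) XOR 1) -> 1
  row 12 [1100]: ((1 IMPLIES (1 XOR 1)) XOR 1) -> 1
  row 13 [1101]: ((1 IMPLIES (1 XOR 1)) XOR 1) -> 1
  row 14 [1110]: ((1 IMPLIES (1 XOR 1)) XOR 1) -> 1
  row 15 [1111]: ((1 IMPLIES (1 XOR 1)) XOR 1) -> 1
Full result column, 4 rows per line (P1,P2 fixed per line; P3,P4 runs 00..11 left to right):
  rows 0-3 [P1,P2=00]: 1111  = hex F
  rows 4-7 [P1,P2=01]: 1111  = hex F
  rows 8-11 [P1,P2=10]: 1111  = hex F
  rows 12-15 [P1,P2=11]: 1111  = hex F
Output column (row 0 .. row 15) = 1111111111111111
Output column grouped in 4s = 1111 1111 1111 1111 = 0xFFFF
Convert to decimal digit by digit (value = value*16 + digit):
  F -> 15
  15*16 + 15 (F) = 255
  255*16 + 15 (F) = 4095
  4095*16 + 15 (F) = 65535
Decimal = 65535

65535


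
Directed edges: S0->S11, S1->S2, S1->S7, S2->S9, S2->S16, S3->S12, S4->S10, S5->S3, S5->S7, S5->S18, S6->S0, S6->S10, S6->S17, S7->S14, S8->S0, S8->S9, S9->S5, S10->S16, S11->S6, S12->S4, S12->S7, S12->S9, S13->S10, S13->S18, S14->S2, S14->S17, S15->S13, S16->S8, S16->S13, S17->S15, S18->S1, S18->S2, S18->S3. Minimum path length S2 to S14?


BFS layer-by-layer from S2:
  dist 0: {S2}
  dist 1: {S9, S16}
  dist 2: {S5, S8, S13}
  dist 3: {S0, S3, S7, S10, S18}
  dist 4: {S1, S11, S12, S14}
  -> S14 reached at distance 4
Shortest path length = 4

4


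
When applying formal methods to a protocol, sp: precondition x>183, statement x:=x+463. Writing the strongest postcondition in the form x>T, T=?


Formula: sp(P, x:=E) = exists old_x. (x = E[old_x/x]) AND P[old_x/x] (old_x is the value of x before the assignment; eliminate old_x by solving x = E[old_x/x] for old_x)
Step 1: Precondition P: x>183, i.e. old_x > 183
Step 2: Assignment gives x = old_x + 463, so old_x = x - 463
Step 3: Substitute into P: x - 463 > 183
Step 4: Simplify: x > 183+463 = 646

646


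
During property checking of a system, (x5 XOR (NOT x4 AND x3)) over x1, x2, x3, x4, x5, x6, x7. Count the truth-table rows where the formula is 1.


Formula: (x5 XOR (NOT x4 AND x3)) over 7 vars (128 rows)
Evaluate each row (x1, x2, x3, x4, x5, x6, x7 as bits, MSB first):
  row 0 [0000000]: (0 XOR (NOT 0 AND 0)) -> 0
  row 1 [0000001]: (0 XOR (NOT 0 AND 0)) -> 0
  row 2 [0000010]: (0 XOR (NOT 0 AND 0)) -> 0
  row 3 [0000011]: (0 XOR (NOT 0 AND 0)) -> 0
  row 4 [0000100]: (1 XOR (NOT 0 AND 0)) -> 1
  (every remaining row is evaluated the same way; all 128 results are listed next)
Full result column, 8 rows per line (x1,x2,x3,x4 fixed per line; x5,x6,x7 runs 000..111 left to right):
  rows 0-7 [x1,x2,x3,x4=0000]: 00001111  (ones: 4)
  rows 8-15 [x1,x2,x3,x4=0001]: 00001111  (ones: 4)
  rows 16-23 [x1,x2,x3,x4=0010]: 11110000  (ones: 4)
  rows 24-31 [x1,x2,x3,x4=0011]: 00001111  (ones: 4)
  rows 32-39 [x1,x2,x3,x4=0100]: 00001111  (ones: 4)
  rows 40-47 [x1,x2,x3,x4=0101]: 00001111  (ones: 4)
  rows 48-55 [x1,x2,x3,x4=0110]: 11110000  (ones: 4)
  rows 56-63 [x1,x2,x3,x4=0111]: 00001111  (ones: 4)
  rows 64-71 [x1,x2,x3,x4=1000]: 00001111  (ones: 4)
  rows 72-79 [x1,x2,x3,x4=1001]: 00001111  (ones: 4)
  rows 80-87 [x1,x2,x3,x4=1010]: 11110000  (ones: 4)
  rows 88-95 [x1,x2,x3,x4=1011]: 00001111  (ones: 4)
  rows 96-103 [x1,x2,x3,x4=1100]: 00001111  (ones: 4)
  rows 104-111 [x1,x2,x3,x4=1101]: 00001111  (ones: 4)
  rows 112-119 [x1,x2,x3,x4=1110]: 11110000  (ones: 4)
  rows 120-127 [x1,x2,x3,x4=1111]: 00001111  (ones: 4)
Count of 1-rows = 4+4+4+4+4+4+4+4+4+4+4+4+4+4+4+4 = 64

64


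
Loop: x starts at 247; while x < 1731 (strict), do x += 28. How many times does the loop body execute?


Step 1: x goes from 247 toward 1731 by 28; the body runs while x<1731, so iterations = ceil((bound-start)/step)
Step 2: Distance=1484
Step 3: ceil(1484/28)=53

53


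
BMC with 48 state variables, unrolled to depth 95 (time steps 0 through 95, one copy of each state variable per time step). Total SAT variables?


BMC unrolls to depth k, creating one copy of each state var for steps 0..k.
Step count = 95 + 1 = 96 (steps 0 through 95)
Vars per step = 48
Total = 48 * 96 = 4608

4608


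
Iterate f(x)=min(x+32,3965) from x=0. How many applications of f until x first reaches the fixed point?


Step 1: x=0, cap=3965, increment=32
Step 2: x grows by 32 each step until capped at 3965; fixed point is x=3965
Step 3: iterations = ceil(3965/32) = 124

124


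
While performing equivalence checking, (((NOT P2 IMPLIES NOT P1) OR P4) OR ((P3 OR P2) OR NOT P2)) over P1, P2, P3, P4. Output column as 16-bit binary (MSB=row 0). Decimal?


Formula: (((NOT P2 IMPLIES NOT P1) OR P4) OR ((P3 OR P2) OR NOT P2)) over P1, P2, P3, P4 (16 rows)
Evaluate each row (bits = P1,P2,P3,P4, MSB first):
  row 0 [0000]: (((NOT 0 IMPLIES NOT 0) OR 0) OR ((0 OR 0) OR NOT 0)) -> 1
  row 1 [0001]: (((NOT 0 IMPLIES NOT 0) OR 1) OR ((0 OR 0) OR NOT 0)) -> 1
  row 2 [0010]: (((NOT 0 IMPLIES NOT 0) OR 0) OR ((1 OR 0) OR NOT 0)) -> 1
  row 3 [0011]: (((NOT 0 IMPLIES NOT 0) OR 1) OR ((1 OR 0) OR NOT 0)) -> 1
  row 4 [0100]: (((NOT 1 IMPLIES NOT 0) OR 0) OR ((0 OR 1) OR NOT 1)) -> 1
  row 5 [0101]: (((NOT 1 IMPLIES NOT 0) OR 1) OR ((0 OR 1) OR NOT 1)) -> 1
  row 6 [0110]: (((NOT 1 IMPLIES NOT 0) OR 0) OR ((1 OR 1) OR NOT 1)) -> 1
  row 7 [0111]: (((NOT 1 IMPLIES NOT 0) OR 1) OR ((1 OR 1) OR NOT 1)) -> 1
  row 8 [1000]: (((NOT 0 IMPLIES NOT 1) OR 0) OR ((0 OR 0) OR NOT 0)) -> 1
  row 9 [1001]: (((NOT 0 IMPLIES NOT 1) OR 1) OR ((0 OR 0) OR NOT 0)) -> 1
  row 10 [1010]: (((NOT 0 IMPLIES NOT 1) OR 0) OR ((1 OR 0) OR NOT 0)) -> 1
  row 11 [1011]: (((NOT 0 IMPLIES NOT 1) OR 1) OR ((1 OR 0) OR NOT 0)) -> 1
  row 12 [1100]: (((NOT 1 IMPLIES NOT 1) OR 0) OR ((0 OR 1) OR NOT 1)) -> 1
  row 13 [1101]: (((NOT 1 IMPLIES NOT 1) OR 1) OR ((0 OR 1) OR NOT 1)) -> 1
  row 14 [1110]: (((NOT 1 IMPLIES NOT 1) OR 0) OR ((1 OR 1) OR NOT 1)) -> 1
  row 15 [1111]: (((NOT 1 IMPLIES NOT 1) OR 1) OR ((1 OR 1) OR NOT 1)) -> 1
Full result column, 4 rows per line (P1,P2 fixed per line; P3,P4 runs 00..11 left to right):
  rows 0-3 [P1,P2=00]: 1111  = hex F
  rows 4-7 [P1,P2=01]: 1111  = hex F
  rows 8-11 [P1,P2=10]: 1111  = hex F
  rows 12-15 [P1,P2=11]: 1111  = hex F
Output column (row 0 .. row 15) = 1111111111111111
Output column grouped in 4s = 1111 1111 1111 1111 = 0xFFFF
Convert to decimal digit by digit (value = value*16 + digit):
  F -> 15
  15*16 + 15 (F) = 255
  255*16 + 15 (F) = 4095
  4095*16 + 15 (F) = 65535
Decimal = 65535

65535


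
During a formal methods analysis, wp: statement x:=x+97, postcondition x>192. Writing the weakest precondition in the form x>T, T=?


Formula: wp(x:=E, P) = P[E/x] (substitute E for x in postcondition)
Step 1: Postcondition: x>192
Step 2: Substitute x+97 for x: x+97>192
Step 3: Solve for x: x > 192-97 = 95

95
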